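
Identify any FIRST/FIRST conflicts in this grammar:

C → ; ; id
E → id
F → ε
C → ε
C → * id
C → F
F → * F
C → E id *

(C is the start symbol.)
Yes. C → ε / C → F on { ε }; C → '*' id / C → F on { '*' }

FIRST sets of the non-terminals at (or reachable through a nullable prefix from) the front of some alternative:
  FIRST(F) = { '*', ε }
  FIRST(E) = { 'id' }

Productions for C:
  C → ; ; id: FIRST = { ';' }
  C → ε: FIRST = { ε }
  C → * id: FIRST = { '*' }
  C → F: FIRST = { '*', ε }
  C → E id *: FIRST = { 'id' }
Productions for F:
  F → ε: FIRST = { ε }
  F → * F: FIRST = { '*' }
E has only one production, so no FIRST/FIRST conflict is possible there.

Conflict for C: C → ε and C → F
  Overlap: { ε }
Conflict for C: C → * id and C → F
  Overlap: { '*' }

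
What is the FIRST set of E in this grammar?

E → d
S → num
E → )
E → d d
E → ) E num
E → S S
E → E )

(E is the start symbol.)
FIRST sets of the other non-terminals involved (by the same procedure, iterated to a fixed point):
  FIRST(S) = { 'num' }

From E → d:
  - d is a terminal: add 'd' and stop
From E → ):
  - ')' is a terminal: add ')' and stop
From E → d d:
  - d is a terminal: add 'd' and stop
From E → ) E num:
  - ')' is a terminal: add ')' and stop
From E → S S:
  - S is a non-terminal: add FIRST(S) \ {ε} = { 'num' }
    S is not nullable, so stop
From E → E ):
  - E is the symbol being defined: contributes nothing new
    E is not nullable, so stop

Collecting: FIRST(E) = { ')', 'd', 'num' }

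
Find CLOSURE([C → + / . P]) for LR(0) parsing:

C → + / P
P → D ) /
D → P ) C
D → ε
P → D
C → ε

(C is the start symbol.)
To compute CLOSURE, for each item [A → α.Bβ] where B is a non-terminal, add [B → .γ] for all productions B → γ; repeat for the newly added items until nothing changes.

Start with: [C → + / . P]
  [C → + / . P] has the dot before P: add [P → . D ) /], [P → . D]
  [P → . D ) /] has the dot before D: add [D → . P ) C], [D → .]
No further items can be added.

CLOSURE = { [C → + / . P], [D → . P ) C], [D → .], [P → . D ) /], [P → . D] }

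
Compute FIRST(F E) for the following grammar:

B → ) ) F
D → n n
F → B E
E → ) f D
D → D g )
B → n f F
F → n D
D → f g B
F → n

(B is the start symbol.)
FIRST sets of the non-terminals involved (from the grammar, by fixed-point iteration):
  FIRST(F) = { ')', 'n' }

To compute FIRST(F E), process the symbols left to right:
Symbol F is a non-terminal. Add FIRST(F) \ {ε} = { ')', 'n' }
F is not nullable (ε ∉ FIRST(F)), so stop here.
FIRST(F E) = { ')', 'n' }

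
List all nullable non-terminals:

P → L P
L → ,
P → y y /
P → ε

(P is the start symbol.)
{ 'P' }

A non-terminal is nullable if it can derive ε (the empty string): either it has an ε-production, or it has a production whose right-hand side consists entirely of nullable non-terminals.

ε-productions: P → ε
So P is immediately nullable.
No further non-terminal can be added: every production for the remaining non-terminals contains a terminal or a non-nullable non-terminal.
Nullable = { 'P' }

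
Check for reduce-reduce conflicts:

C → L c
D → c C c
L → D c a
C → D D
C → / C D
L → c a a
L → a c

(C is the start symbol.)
Augment with C' → C and build the canonical LR(0) collection (I0 = CLOSURE({[C' → . C]}), then GOTO on every symbol after a dot until no new states appear). It has 19 states:
  I0: { [C → . / C D], [C → . D D], [C → . L c], [C' → . C], [D → . c C c], [L → . D c a], [L → . a c], [L → . c a a] }  — shift
  I1: { [C → . / C D], [C → . D D], [C → . L c], [C → / . C D], [D → . c C c], [L → . D c a], [L → . a c], [L → . c a a] }  — shift
  I2: { [C' → C .] }  — accept
  I3: { [C → D . D], [D → . c C c], [L → D . c a] }  — shift
  I4: { [C → L . c] }  — shift
  I5: { [L → a . c] }  — shift
  I6: { [C → . / C D], [C → . D D], [C → . L c], [D → . c C c], [D → c . C c], [L → . D c a], [L → . a c], [L → . c a a], [L → c . a a] }  — shift
  I7: { [D → c C . c] }  — shift
  I8: { [L → a . c], [L → c a . a] }  — shift
  I9: { [L → c a a .] }  — reduce
  I10: { [L → a c .] }  — reduce
  I11: { [D → c C c .] }  — reduce
  I12: { [C → L c .] }  — reduce
  I13: { [C → D D .] }  — reduce
  I14: { [C → . / C D], [C → . D D], [C → . L c], [D → . c C c], [D → c . C c], [L → . D c a], [L → . a c], [L → . c a a], [L → D c . a] }  — shift
  I15: { [L → D c a .], [L → a . c] }  — shift, reduce
  I16: { [C → / C . D], [D → . c C c] }  — shift
  I17: { [C → / C D .] }  — reduce
  I18: { [C → . / C D], [C → . D D], [C → . L c], [D → . c C c], [D → c . C c], [L → . D c a], [L → . a c], [L → . c a a] }  — shift

No state contains more than one complete item.

Answer: No reduce-reduce conflicts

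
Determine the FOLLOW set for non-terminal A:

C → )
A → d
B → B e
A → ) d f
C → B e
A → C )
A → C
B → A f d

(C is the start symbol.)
{ 'f' }

To compute FOLLOW(A), find every occurrence of A on a right-hand side N → α A β: add FIRST(β) \ {ε}, and if β is empty or nullable also add FOLLOW(N). Iterate to a fixed point.

In B → A f d: A is followed by f d, add FIRST(f d) \ {ε} = { 'f' }

Taking the union: FOLLOW(A) = { 'f' }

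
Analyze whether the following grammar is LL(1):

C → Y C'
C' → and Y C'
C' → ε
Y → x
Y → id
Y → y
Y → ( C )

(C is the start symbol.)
A grammar is LL(1) if for each non-terminal N with multiple productions, the predict sets of those productions are pairwise disjoint, where PREDICT(N → α) = (FIRST(α) \ {ε}) ∪ (FOLLOW(N) if α ⇒* ε).

Relevant sets:
  FOLLOW(C') = { $, ')' }

For C':
  PREDICT(C' → and Y C') = { 'and' }
  PREDICT(C' → ε) = { $, ')' }
For Y:
  PREDICT(Y → x) = { 'x' }
  PREDICT(Y → id) = { 'id' }
  PREDICT(Y → y) = { 'y' }
  PREDICT(Y → '(' C ')') = { '(' }
C has a single production, so nothing to check there.

All predict sets are disjoint. The grammar IS LL(1).

Answer: Yes, the grammar is LL(1).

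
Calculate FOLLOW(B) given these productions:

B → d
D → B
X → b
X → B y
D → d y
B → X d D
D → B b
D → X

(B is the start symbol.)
B is the start symbol, so $ ∈ FOLLOW(B).
In D → B: B is at the end, add FOLLOW(D)
In X → B y: B is followed by y, add FIRST(y) \ {ε} = { 'y' }
In D → B b: B is followed by b, add FIRST(b) \ {ε} = { 'b' }

The FOLLOW sets referred to above (computed the same way, to a fixed point):
  FOLLOW(D) = { $, 'b', 'y' }

Taking the union: FOLLOW(B) = { $, 'b', 'y' }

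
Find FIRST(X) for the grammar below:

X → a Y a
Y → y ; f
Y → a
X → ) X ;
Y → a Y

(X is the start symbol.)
To compute FIRST(X), examine every production with X on the left-hand side, reading each right-hand side left to right until a non-nullable symbol is reached.

From X → a Y a:
  - a is a terminal: add 'a' and stop
From X → ) X ;:
  - ')' is a terminal: add ')' and stop

Collecting: FIRST(X) = { ')', 'a' }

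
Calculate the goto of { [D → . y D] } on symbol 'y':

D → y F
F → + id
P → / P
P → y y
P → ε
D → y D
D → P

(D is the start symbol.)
GOTO(I, 'y') = CLOSURE({ [A → αX.β] : [A → α.Xβ] ∈ I, X = 'y' })

Items with dot before 'y', with the dot advanced:
  [D → . y D] → [D → y . D]
Closure of the advanced items:
  [D → y . D] has the dot before D: add [D → . y F], [D → . y D], [D → . P]
  [D → . P] has the dot before P: add [P → . / P], [P → . y y], [P → .]

GOTO = { [D → . P], [D → . y D], [D → . y F], [D → y . D], [P → . / P], [P → . y y], [P → .] }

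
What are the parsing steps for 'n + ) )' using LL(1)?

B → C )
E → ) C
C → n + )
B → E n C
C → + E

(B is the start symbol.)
Stack is shown with the top on the left.

Stack      Input      Action
----------------------------
B $        n + ) ) $  output B → C )
C ) $      n + ) ) $  output C → n + )
n + ) ) $  n + ) ) $  match 'n'
+ ) ) $    + ) ) $    match '+'
) ) $      ) ) $      match ')'
) $        ) $        match ')'
$          $          accept

The string is accepted.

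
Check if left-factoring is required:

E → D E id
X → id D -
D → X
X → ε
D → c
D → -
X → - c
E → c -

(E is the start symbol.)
Left-factoring is needed when two productions for the same non-terminal
share a common prefix on the right-hand side.

Productions for E:
  E → D E id
  E → c -
Productions for X:
  X → id D -
  X → ε
  X → - c
Productions for D:
  D → X
  D → c
  D → -

No common prefixes found.

Answer: No, left-factoring is not needed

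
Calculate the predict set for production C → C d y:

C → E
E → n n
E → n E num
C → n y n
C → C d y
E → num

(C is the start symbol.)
{ 'n', 'num' }

PREDICT(C → C d y) = (FIRST(RHS) \ {ε}) ∪ (FOLLOW(C) if ε ∈ FIRST(RHS), i.e. RHS ⇒* ε)
FIRST(C) = { 'n', 'num' }
FIRST(C d y) = { 'n', 'num' }
ε ∉ FIRST(C d y), so FOLLOW(C) is not added.
PREDICT(C → C d y) = { 'n', 'num' }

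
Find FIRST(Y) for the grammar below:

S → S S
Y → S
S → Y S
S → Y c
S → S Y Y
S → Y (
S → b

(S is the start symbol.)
{ 'b' }

FIRST sets of the other non-terminals involved (by the same procedure, iterated to a fixed point):
  FIRST(S) = { 'b' }

From Y → S:
  - S is a non-terminal: add FIRST(S) \ {ε} = { 'b' }
    S is not nullable, so stop

Collecting: FIRST(Y) = { 'b' }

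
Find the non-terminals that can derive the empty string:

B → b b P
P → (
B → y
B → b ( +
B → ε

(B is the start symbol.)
ε-productions: B → ε
So B is immediately nullable.
No further non-terminal can be added: every production for the remaining non-terminals contains a terminal or a non-nullable non-terminal.
Nullable = { 'B' }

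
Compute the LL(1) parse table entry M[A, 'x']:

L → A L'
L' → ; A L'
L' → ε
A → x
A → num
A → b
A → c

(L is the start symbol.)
A → x

To find M[A, 'x'], we find productions for A where 'x' is in the predict set (PREDICT(N → α) = (FIRST(α) \ {ε}) ∪ (FOLLOW(N) if α ⇒* ε)).

A → x: PREDICT = { 'x' }
  'x' is in predict set, so this production goes in M[A, 'x']
A → num: PREDICT = { 'num' }
A → b: PREDICT = { 'b' }
A → c: PREDICT = { 'c' }

M[A, 'x'] = A → x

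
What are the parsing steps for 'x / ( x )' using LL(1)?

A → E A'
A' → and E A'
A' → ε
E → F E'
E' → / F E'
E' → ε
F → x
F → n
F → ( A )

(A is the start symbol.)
Stack is shown with the top on the left.

Stack              Input        Action
--------------------------------------
A $                x / ( x ) $  output A → E A'
E A' $             x / ( x ) $  output E → F E'
F E' A' $          x / ( x ) $  output F → x
x E' A' $          x / ( x ) $  match 'x'
E' A' $            / ( x ) $    output E' → / F E'
/ F E' A' $        / ( x ) $    match '/'
F E' A' $          ( x ) $      output F → ( A )
( A ) E' A' $      ( x ) $      match '('
A ) E' A' $        x ) $        output A → E A'
E A' ) E' A' $     x ) $        output E → F E'
F E' A' ) E' A' $  x ) $        output F → x
x E' A' ) E' A' $  x ) $        match 'x'
E' A' ) E' A' $    ) $          output E' → ε
A' ) E' A' $       ) $          output A' → ε
) E' A' $          ) $          match ')'
E' A' $            $            output E' → ε
A' $               $            output A' → ε
$                  $            accept

The string is accepted.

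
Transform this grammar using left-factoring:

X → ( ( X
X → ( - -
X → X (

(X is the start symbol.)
X → ( X'
X' → ( X
X' → - -
X → X (

Left-factoring transforms A → αβ₁ | αβ₂ into A → αA' and A' → β₁ | β₂
(α is the longest common prefix among the alternatives). Repeat until
no nonterminal has two alternatives with a common prefix.

Round 1: X has alternatives sharing prefix '('. Introduce X': X → ( X'
  Add: X' → ( X
  Add: X' → - -

No remaining common prefixes — done.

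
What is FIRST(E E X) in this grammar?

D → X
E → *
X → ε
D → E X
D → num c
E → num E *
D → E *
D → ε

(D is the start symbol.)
{ '*', 'num' }

FIRST sets of the non-terminals involved (from the grammar, by fixed-point iteration):
  FIRST(E) = { '*', 'num' }

To compute FIRST(E E X), process the symbols left to right:
Symbol E is a non-terminal. Add FIRST(E) \ {ε} = { '*', 'num' }
E is not nullable (ε ∉ FIRST(E)), so stop here.
FIRST(E E X) = { '*', 'num' }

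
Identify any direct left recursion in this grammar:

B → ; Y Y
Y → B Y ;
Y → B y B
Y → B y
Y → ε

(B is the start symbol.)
No direct left recursion

B → ; Y Y: starts with ';'
Y → B Y ;: starts with B
Y → B y B: starts with B
Y → B y: starts with B
Y → ε: starts with ε

No direct left recursion found.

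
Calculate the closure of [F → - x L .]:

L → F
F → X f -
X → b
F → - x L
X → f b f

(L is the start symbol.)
Start with: [F → - x L .]
The dot is at the end, so nothing is added.

CLOSURE = { [F → - x L .] }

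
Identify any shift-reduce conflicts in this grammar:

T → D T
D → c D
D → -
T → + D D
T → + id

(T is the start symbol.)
Augment with T' → T and build the canonical LR(0) collection (I0 = CLOSURE({[T' → . T]}), then GOTO on every symbol after a dot until no new states appear). It has 11 states:
  I0: { [D → . -], [D → . c D], [T → . + D D], [T → . + id], [T → . D T], [T' → . T] }  — shift
  I1: { [D → . -], [D → . c D], [T → + . D D], [T → + . id] }  — shift
  I2: { [D → - .] }  — reduce
  I3: { [D → . -], [D → . c D], [T → . + D D], [T → . + id], [T → . D T], [T → D . T] }  — shift
  I4: { [T' → T .] }  — accept
  I5: { [D → . -], [D → . c D], [D → c . D] }  — shift
  I6: { [D → c D .] }  — reduce
  I7: { [T → D T .] }  — reduce
  I8: { [D → . -], [D → . c D], [T → + D . D] }  — shift
  I9: { [T → + id .] }  — reduce
  I10: { [T → + D D .] }  — reduce

No state contains both a complete item and a shift item.

Answer: No shift-reduce conflicts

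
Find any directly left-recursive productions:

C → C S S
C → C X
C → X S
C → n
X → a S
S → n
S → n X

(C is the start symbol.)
C → C S S: LEFT RECURSIVE (starts with C)
C → C X: LEFT RECURSIVE (starts with C)
C → X S: starts with X
C → n: starts with n
X → a S: starts with a
S → n: starts with n
S → n X: starts with n

The grammar has direct left recursion on: C.

Answer: Yes, C is left-recursive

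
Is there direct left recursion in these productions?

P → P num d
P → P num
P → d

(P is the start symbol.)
Yes, P is left-recursive

Direct left recursion occurs when N → N α for some non-terminal N (the right-hand side begins with the left-hand side itself).

P → P num d: LEFT RECURSIVE (starts with P)
P → P num: LEFT RECURSIVE (starts with P)
P → d: starts with d

The grammar has direct left recursion on: P.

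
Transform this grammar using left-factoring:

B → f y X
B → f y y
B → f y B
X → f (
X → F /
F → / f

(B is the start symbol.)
Left-factoring transforms A → αβ₁ | αβ₂ into A → αA' and A' → β₁ | β₂
(α is the longest common prefix among the alternatives). Repeat until
no nonterminal has two alternatives with a common prefix.

Round 1: B has alternatives sharing prefix 'f y'. Introduce B': B → f y B'
  Add: B' → X
  Add: B' → y
  Add: B' → B

No remaining common prefixes — done.

Resulting grammar:
B → f y B'
B' → X
B' → y
B' → B
X → f (
X → F /
F → / f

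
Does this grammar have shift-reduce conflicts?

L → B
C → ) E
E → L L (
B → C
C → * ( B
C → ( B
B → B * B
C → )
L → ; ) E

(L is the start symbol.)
Yes — I2: [C → ) .] vs [C → . ( B]; I5: [L → B .] vs [B → B . * B]; I9: [B → B * B .] vs [B → B . * B]; I16: [C → * ( B .] vs [B → B . * B]; I18: [C → ( B .] vs [B → B . * B]

Augment with L' → L and build the canonical LR(0) collection (I0 = CLOSURE({[L' → . L]}), then GOTO on every symbol after a dot until no new states appear). It has 19 states:
  I0: { [B → . B * B], [B → . C], [C → . ( B], [C → . ) E], [C → . )], [C → . * ( B], [L → . ; ) E], [L → . B], [L' → . L] }  — shift
  I1: { [B → . B * B], [B → . C], [C → ( . B], [C → . ( B], [C → . ) E], [C → . )], [C → . * ( B] }  — shift
  I2: { [B → . B * B], [B → . C], [C → ) . E], [C → ) .], [C → . ( B], [C → . ) E], [C → . )], [C → . * ( B], [E → . L L (], [L → . ; ) E], [L → . B] }  — shift, reduce
  I3: { [C → * . ( B] }  — shift
  I4: { [L → ; . ) E] }  — shift
  I5: { [B → B . * B], [L → B .] }  — shift, reduce
  I6: { [B → C .] }  — reduce
  I7: { [L' → L .] }  — accept
  I8: { [B → . B * B], [B → . C], [B → B * . B], [C → . ( B], [C → . ) E], [C → . )], [C → . * ( B] }  — shift
  I9: { [B → B * B .], [B → B . * B] }  — shift, reduce
  I10: { [B → . B * B], [B → . C], [C → . ( B], [C → . ) E], [C → . )], [C → . * ( B], [E → . L L (], [L → . ; ) E], [L → . B], [L → ; ) . E] }  — shift
  I11: { [L → ; ) E .] }  — reduce
  I12: { [B → . B * B], [B → . C], [C → . ( B], [C → . ) E], [C → . )], [C → . * ( B], [E → L . L (], [L → . ; ) E], [L → . B] }  — shift
  I13: { [E → L L . (] }  — shift
  I14: { [E → L L ( .] }  — reduce
  I15: { [B → . B * B], [B → . C], [C → * ( . B], [C → . ( B], [C → . ) E], [C → . )], [C → . * ( B] }  — shift
  I16: { [B → B . * B], [C → * ( B .] }  — shift, reduce
  I17: { [C → ) E .] }  — reduce
  I18: { [B → B . * B], [C → ( B .] }  — shift, reduce

I2 contains reduce item [C → ) .] and shift items [C → . ( B], [C → . )], [C → . ) E], [C → . * ( B], [L → . ; ) E] — shift-reduce conflict.
I5 contains reduce item [L → B .] and shift item [B → B . * B] — shift-reduce conflict.
I9 contains reduce item [B → B * B .] and shift item [B → B . * B] — shift-reduce conflict.
I16 contains reduce item [C → * ( B .] and shift item [B → B . * B] — shift-reduce conflict.
I18 contains reduce item [C → ( B .] and shift item [B → B . * B] — shift-reduce conflict.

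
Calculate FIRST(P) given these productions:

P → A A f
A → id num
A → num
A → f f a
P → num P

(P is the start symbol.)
{ 'f', 'id', 'num' }

To compute FIRST(P), examine every production with P on the left-hand side, reading each right-hand side left to right until a non-nullable symbol is reached.

FIRST sets of the other non-terminals involved (by the same procedure, iterated to a fixed point):
  FIRST(A) = { 'f', 'id', 'num' }

From P → A A f:
  - A is a non-terminal: add FIRST(A) \ {ε} = { 'f', 'id', 'num' }
    A is not nullable, so stop
From P → num P:
  - num is a terminal: add 'num' and stop

Collecting: FIRST(P) = { 'f', 'id', 'num' }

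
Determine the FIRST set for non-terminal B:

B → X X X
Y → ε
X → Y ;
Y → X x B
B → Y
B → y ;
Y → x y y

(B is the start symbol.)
{ ';', 'x', 'y', ε }

To compute FIRST(B), examine every production with B on the left-hand side, reading each right-hand side left to right until a non-nullable symbol is reached.

FIRST sets of the other non-terminals involved (by the same procedure, iterated to a fixed point):
  FIRST(X) = { ';', 'x' }
  FIRST(Y) = { ';', 'x', ε }

From B → X X X:
  - X is a non-terminal: add FIRST(X) \ {ε} = { ';', 'x' }
    X is not nullable, so stop
From B → Y:
  - Y is a non-terminal: add FIRST(Y) \ {ε} = { ';', 'x' }
    Y is nullable and nothing follows, so the whole right-hand side can vanish: ε ∈ FIRST(B)
From B → y ;:
  - y is a terminal: add 'y' and stop

Collecting: FIRST(B) = { ';', 'x', 'y', ε }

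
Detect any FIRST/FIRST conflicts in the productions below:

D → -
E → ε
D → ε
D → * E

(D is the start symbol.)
No FIRST/FIRST conflicts.

A FIRST/FIRST conflict occurs when two productions N → α and N → β for the same non-terminal have FIRST(α) ∩ FIRST(β) ≠ ∅ (with ε ∈ FIRST of a nullable right-hand side, so two nullable alternatives also conflict).

Productions for D:
  D → -: FIRST = { '-' }
  D → ε: FIRST = { ε }
  D → * E: FIRST = { '*' }
E has only one production, so no FIRST/FIRST conflict is possible there.

All alternatives of each non-terminal have pairwise disjoint FIRST sets.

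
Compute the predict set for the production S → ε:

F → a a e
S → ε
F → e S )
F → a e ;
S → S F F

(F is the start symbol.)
{ ')', 'a', 'e' }

PREDICT(S → ε) = (FIRST(RHS) \ {ε}) ∪ (FOLLOW(S) if ε ∈ FIRST(RHS), i.e. RHS ⇒* ε)
The right-hand side is ε (FIRST(ε) = { ε }), so the predict set is FOLLOW(S) = { ')', 'a', 'e' }
PREDICT(S → ε) = { ')', 'a', 'e' }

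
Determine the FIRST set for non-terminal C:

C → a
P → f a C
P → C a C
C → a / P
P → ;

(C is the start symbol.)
From C → a:
  - a is a terminal: add 'a' and stop
From C → a / P:
  - a is a terminal: add 'a' and stop

Collecting: FIRST(C) = { 'a' }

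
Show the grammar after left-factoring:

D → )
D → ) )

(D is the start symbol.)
Left-factoring transforms A → αβ₁ | αβ₂ into A → αA' and A' → β₁ | β₂
(α is the longest common prefix among the alternatives). Repeat until
no nonterminal has two alternatives with a common prefix.

Round 1: D has alternatives sharing prefix ')'. Introduce D': D → ) D'
  Add: D' → ε
  Add: D' → )

No remaining common prefixes — done.

Resulting grammar:
D → ) D'
D' → ε
D' → )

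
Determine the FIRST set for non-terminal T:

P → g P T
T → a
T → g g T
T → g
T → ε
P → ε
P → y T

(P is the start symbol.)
From T → a:
  - a is a terminal: add 'a' and stop
From T → g g T:
  - g is a terminal: add 'g' and stop
From T → g:
  - g is a terminal: add 'g' and stop
From T → ε:
  - ε-production, so ε ∈ FIRST(T)

Collecting: FIRST(T) = { 'a', 'g', ε }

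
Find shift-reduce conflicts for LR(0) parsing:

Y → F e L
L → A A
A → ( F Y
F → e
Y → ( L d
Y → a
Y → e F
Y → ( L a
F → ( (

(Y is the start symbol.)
Augment with Y' → Y and build the canonical LR(0) collection (I0 = CLOSURE({[Y' → . Y]}), then GOTO on every symbol after a dot until no new states appear). It has 21 states:
  I0: { [F → . ( (], [F → . e], [Y → . ( L a], [Y → . ( L d], [Y → . F e L], [Y → . a], [Y → . e F], [Y' → . Y] }  — shift
  I1: { [A → . ( F Y], [F → ( . (], [L → . A A], [Y → ( . L a], [Y → ( . L d] }  — shift
  I2: { [Y → F . e L] }  — shift
  I3: { [Y' → Y .] }  — accept
  I4: { [Y → a .] }  — reduce
  I5: { [F → . ( (], [F → . e], [F → e .], [Y → e . F] }  — shift, reduce
  I6: { [F → ( . (] }  — shift
  I7: { [Y → e F .] }  — reduce
  I8: { [F → e .] }  — reduce
  I9: { [F → ( ( .] }  — reduce
  I10: { [A → . ( F Y], [L → . A A], [Y → F e . L] }  — shift
  I11: { [A → ( . F Y], [F → . ( (], [F → . e] }  — shift
  I12: { [A → . ( F Y], [L → A . A] }  — shift
  I13: { [Y → F e L .] }  — reduce
  I14: { [L → A A .] }  — reduce
  I15: { [A → ( F . Y], [F → . ( (], [F → . e], [Y → . ( L a], [Y → . ( L d], [Y → . F e L], [Y → . a], [Y → . e F] }  — shift
  I16: { [A → ( F Y .] }  — reduce
  I17: { [A → ( . F Y], [F → ( ( .], [F → . ( (], [F → . e] }  — shift, reduce
  I18: { [Y → ( L . a], [Y → ( L . d] }  — shift
  I19: { [Y → ( L a .] }  — reduce
  I20: { [Y → ( L d .] }  — reduce

I5 contains reduce item [F → e .] and shift items [F → . ( (], [F → . e] — shift-reduce conflict.
I17 contains reduce item [F → ( ( .] and shift items [F → . ( (], [F → . e] — shift-reduce conflict.

Answer: Yes — I5: [F → e .] vs [F → . ( (]; I17: [F → ( ( .] vs [F → . ( (]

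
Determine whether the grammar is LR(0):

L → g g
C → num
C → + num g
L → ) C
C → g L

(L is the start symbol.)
A grammar is LR(0) if no state in the canonical LR(0) collection has:
  - both a shift item (dot before a terminal) and a complete item (shift-reduce conflict), or
  - two or more complete items (reduce-reduce conflict; the accept item [L' → L .] counts as a complete item here).

Augment with L' → L and build the canonical LR(0) collection (I0 = CLOSURE({[L' → . L]}), then GOTO on every symbol after a dot until no new states appear). It has 12 states:
  I0: { [L → . ) C], [L → . g g], [L' → . L] }  — shift
  I1: { [C → . + num g], [C → . g L], [C → . num], [L → ) . C] }  — shift
  I2: { [L' → L .] }  — accept
  I3: { [L → g . g] }  — shift
  I4: { [L → g g .] }  — reduce
  I5: { [C → + . num g] }  — shift
  I6: { [L → ) C .] }  — reduce
  I7: { [C → g . L], [L → . ) C], [L → . g g] }  — shift
  I8: { [C → num .] }  — reduce
  I9: { [C → g L .] }  — reduce
  I10: { [C → + num . g] }  — shift
  I11: { [C → + num g .] }  — reduce

Every state is either a pure shift/goto state or contains exactly one complete item and nothing to shift — no conflicts. The grammar is LR(0).

Answer: Yes, the grammar is LR(0)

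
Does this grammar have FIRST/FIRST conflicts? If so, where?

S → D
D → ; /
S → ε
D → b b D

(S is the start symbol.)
A FIRST/FIRST conflict occurs when two productions N → α and N → β for the same non-terminal have FIRST(α) ∩ FIRST(β) ≠ ∅ (with ε ∈ FIRST of a nullable right-hand side, so two nullable alternatives also conflict).

FIRST sets of the non-terminals at (or reachable through a nullable prefix from) the front of some alternative:
  FIRST(D) = { ';', 'b' }

Productions for S:
  S → D: FIRST = { ';', 'b' }
  S → ε: FIRST = { ε }
Productions for D:
  D → ; /: FIRST = { ';' }
  D → b b D: FIRST = { 'b' }

All alternatives of each non-terminal have pairwise disjoint FIRST sets.

Answer: No FIRST/FIRST conflicts.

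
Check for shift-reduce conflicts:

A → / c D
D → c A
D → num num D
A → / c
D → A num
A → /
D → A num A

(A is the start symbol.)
Augment with A' → A and build the canonical LR(0) collection (I0 = CLOSURE({[A' → . A]}), then GOTO on every symbol after a dot until no new states appear). It has 13 states:
  I0: { [A → . / c D], [A → . / c], [A → . /], [A' → . A] }  — shift
  I1: { [A → / . c D], [A → / . c], [A → / .] }  — shift, reduce
  I2: { [A' → A .] }  — accept
  I3: { [A → . / c D], [A → . / c], [A → . /], [A → / c . D], [A → / c .], [D → . A num A], [D → . A num], [D → . c A], [D → . num num D] }  — shift, reduce
  I4: { [D → A . num A], [D → A . num] }  — shift
  I5: { [A → / c D .] }  — reduce
  I6: { [A → . / c D], [A → . / c], [A → . /], [D → c . A] }  — shift
  I7: { [D → num . num D] }  — shift
  I8: { [A → . / c D], [A → . / c], [A → . /], [D → . A num A], [D → . A num], [D → . c A], [D → . num num D], [D → num num . D] }  — shift
  I9: { [D → num num D .] }  — reduce
  I10: { [D → c A .] }  — reduce
  I11: { [A → . / c D], [A → . / c], [A → . /], [D → A num . A], [D → A num .] }  — shift, reduce
  I12: { [D → A num A .] }  — reduce

I1 contains reduce item [A → / .] and shift items [A → / . c], [A → / . c D] — shift-reduce conflict.
I3 contains reduce item [A → / c .] and shift items [A → . /], [A → . / c], [A → . / c D], [D → . c A], [D → . num num D] — shift-reduce conflict.
I11 contains reduce item [D → A num .] and shift items [A → . /], [A → . / c], [A → . / c D] — shift-reduce conflict.

Answer: Yes — I1: [A → / .] vs [A → / . c]; I3: [A → / c .] vs [A → . /]; I11: [D → A num .] vs [A → . /]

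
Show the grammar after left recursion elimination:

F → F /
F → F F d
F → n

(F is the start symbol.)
F → n F'
F' → / F'
F' → F d F'
F' → ε

F is directly left-recursive. The standard transformation for
  A → A α₁ | ... | A α_m | β₁ | ... | β_n
is
  A  → β₁ A' | ... | β_n A'
  A' → α₁ A' | ... | α_m A' | ε

F → n becomes F → n F'
F → F / becomes F' → / F'
F → F F d becomes F' → F d F'
Add F' → ε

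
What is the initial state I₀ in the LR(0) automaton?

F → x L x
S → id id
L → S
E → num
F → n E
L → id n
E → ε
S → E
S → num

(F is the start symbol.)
First, augment the grammar with F' → F
I₀ = CLOSURE({ [F' → . F] }):
  [F' → . F] has the dot before F: add [F → . x L x], [F → . n E]
No further items can be added.

I₀ = { [F → . n E], [F → . x L x], [F' → . F] }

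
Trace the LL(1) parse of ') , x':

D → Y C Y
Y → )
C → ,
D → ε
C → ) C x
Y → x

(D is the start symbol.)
Stack is shown with the top on the left.

Stack    Input    Action
------------------------
D $      ) , x $  output D → Y C Y
Y C Y $  ) , x $  output Y → )
) C Y $  ) , x $  match ')'
C Y $    , x $    output C → ,
, Y $    , x $    match ','
Y $      x $      output Y → x
x $      x $      match 'x'
$        $        accept

The string is accepted.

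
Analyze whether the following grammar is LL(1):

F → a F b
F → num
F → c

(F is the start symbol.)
For F:
  PREDICT(F → a F b) = { 'a' }
  PREDICT(F → num) = { 'num' }
  PREDICT(F → c) = { 'c' }

All predict sets are disjoint. The grammar IS LL(1).

Answer: Yes, the grammar is LL(1).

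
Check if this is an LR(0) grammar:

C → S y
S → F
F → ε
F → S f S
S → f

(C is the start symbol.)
A grammar is LR(0) if no state in the canonical LR(0) collection has:
  - both a shift item (dot before a terminal) and a complete item (shift-reduce conflict), or
  - two or more complete items (reduce-reduce conflict; the accept item [C' → C .] counts as a complete item here).

Augment with C' → C and build the canonical LR(0) collection (I0 = CLOSURE({[C' → . C]}), then GOTO on every symbol after a dot until no new states appear). It has 8 states:
  I0: { [C → . S y], [C' → . C], [F → . S f S], [F → .], [S → . F], [S → . f] }  — shift, reduce
  I1: { [C' → C .] }  — accept
  I2: { [S → F .] }  — reduce
  I3: { [C → S . y], [F → S . f S] }  — shift
  I4: { [S → f .] }  — reduce
  I5: { [F → . S f S], [F → .], [F → S f . S], [S → . F], [S → . f] }  — shift, reduce
  I6: { [C → S y .] }  — reduce
  I7: { [F → S . f S], [F → S f S .] }  — shift, reduce

Conflict in state I0:
  Shift-reduce conflict between [F → .] and [S → . f]
So the grammar is NOT LR(0).

Answer: No. Shift-reduce conflict between [F → .] and [S → . f]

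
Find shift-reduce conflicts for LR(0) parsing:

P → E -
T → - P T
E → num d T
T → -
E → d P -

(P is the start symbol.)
Yes — I6: [T → - .] vs [E → . d P -]

Augment with P' → P and build the canonical LR(0) collection (I0 = CLOSURE({[P' → . P]}), then GOTO on every symbol after a dot until no new states appear). It has 13 states:
  I0: { [E → . d P -], [E → . num d T], [P → . E -], [P' → . P] }  — shift
  I1: { [P → E . -] }  — shift
  I2: { [P' → P .] }  — accept
  I3: { [E → . d P -], [E → . num d T], [E → d . P -], [P → . E -] }  — shift
  I4: { [E → num . d T] }  — shift
  I5: { [E → num d . T], [T → . - P T], [T → . -] }  — shift
  I6: { [E → . d P -], [E → . num d T], [P → . E -], [T → - . P T], [T → - .] }  — shift, reduce
  I7: { [E → num d T .] }  — reduce
  I8: { [T → - P . T], [T → . - P T], [T → . -] }  — shift
  I9: { [T → - P T .] }  — reduce
  I10: { [E → d P . -] }  — shift
  I11: { [E → d P - .] }  — reduce
  I12: { [P → E - .] }  — reduce

I6 contains reduce item [T → - .] and shift items [E → . d P -], [E → . num d T] — shift-reduce conflict.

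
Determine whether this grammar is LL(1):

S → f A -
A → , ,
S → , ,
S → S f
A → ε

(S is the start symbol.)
No. Predict set conflict for S: { 'f' }

A grammar is LL(1) if for each non-terminal N with multiple productions, the predict sets of those productions are pairwise disjoint, where PREDICT(N → α) = (FIRST(α) \ {ε}) ∪ (FOLLOW(N) if α ⇒* ε).

Relevant sets:
  FIRST(S) = { ',', 'f' }
  FOLLOW(A) = { '-' }

For S:
  PREDICT(S → f A '-') = { 'f' }
  PREDICT(S → ',' ',') = { ',' }
  PREDICT(S → S f) = { ',', 'f' }
For A:
  PREDICT(A → ',' ',') = { ',' }
  PREDICT(A → ε) = { '-' }

Conflict found: Predict set conflict for S: { 'f' }
The grammar is NOT LL(1).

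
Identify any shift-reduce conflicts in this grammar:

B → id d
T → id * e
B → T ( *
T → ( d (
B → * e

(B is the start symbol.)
A shift-reduce conflict occurs when an LR(0) state has both:
  - a complete (reduce) item [A → α .] (dot at the end), and
  - a shift item [B → β . c γ] (dot before a terminal).

Augment with B' → B and build the canonical LR(0) collection (I0 = CLOSURE({[B' → . B]}), then GOTO on every symbol after a dot until no new states appear). It has 14 states:
  I0: { [B → . * e], [B → . T ( *], [B → . id d], [B' → . B], [T → . ( d (], [T → . id * e] }  — shift
  I1: { [T → ( . d (] }  — shift
  I2: { [B → * . e] }  — shift
  I3: { [B' → B .] }  — accept
  I4: { [B → T . ( *] }  — shift
  I5: { [B → id . d], [T → id . * e] }  — shift
  I6: { [T → id * . e] }  — shift
  I7: { [B → id d .] }  — reduce
  I8: { [T → id * e .] }  — reduce
  I9: { [B → T ( . *] }  — shift
  I10: { [B → T ( * .] }  — reduce
  I11: { [B → * e .] }  — reduce
  I12: { [T → ( d . (] }  — shift
  I13: { [T → ( d ( .] }  — reduce

No state contains both a complete item and a shift item.

Answer: No shift-reduce conflicts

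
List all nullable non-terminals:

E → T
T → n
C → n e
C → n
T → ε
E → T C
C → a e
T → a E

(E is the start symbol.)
{ 'E', 'T' }

A non-terminal is nullable if it can derive ε (the empty string): either it has an ε-production, or it has a production whose right-hand side consists entirely of nullable non-terminals.

ε-productions: T → ε
So T is immediately nullable.
E → T: every symbol on the right is nullable, so E is nullable too.
No further non-terminal can be added: every production for the remaining non-terminals contains a terminal or a non-nullable non-terminal.
Nullable = { 'E', 'T' }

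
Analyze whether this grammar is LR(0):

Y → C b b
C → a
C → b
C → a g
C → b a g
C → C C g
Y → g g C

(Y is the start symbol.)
No. Shift-reduce conflict between [C → a .] and [C → a . g]

Augment with Y' → Y and build the canonical LR(0) collection (I0 = CLOSURE({[Y' → . Y]}), then GOTO on every symbol after a dot until no new states appear). It has 15 states:
  I0: { [C → . C C g], [C → . a g], [C → . a], [C → . b a g], [C → . b], [Y → . C b b], [Y → . g g C], [Y' → . Y] }  — shift
  I1: { [C → . C C g], [C → . a g], [C → . a], [C → . b a g], [C → . b], [C → C . C g], [Y → C . b b] }  — shift
  I2: { [Y' → Y .] }  — accept
  I3: { [C → a . g], [C → a .] }  — shift, reduce
  I4: { [C → b . a g], [C → b .] }  — shift, reduce
  I5: { [Y → g . g C] }  — shift
  I6: { [C → . C C g], [C → . a g], [C → . a], [C → . b a g], [C → . b], [Y → g g . C] }  — shift
  I7: { [C → . C C g], [C → . a g], [C → . a], [C → . b a g], [C → . b], [C → C . C g], [Y → g g C .] }  — shift, reduce
  I8: { [C → . C C g], [C → . a g], [C → . a], [C → . b a g], [C → . b], [C → C . C g], [C → C C . g] }  — shift
  I9: { [C → C C g .] }  — reduce
  I10: { [C → b a . g] }  — shift
  I11: { [C → b a g .] }  — reduce
  I12: { [C → a g .] }  — reduce
  I13: { [C → b . a g], [C → b .], [Y → C b . b] }  — shift, reduce
  I14: { [Y → C b b .] }  — reduce

Conflict in state I3:
  Shift-reduce conflict between [C → a .] and [C → a . g]
So the grammar is NOT LR(0).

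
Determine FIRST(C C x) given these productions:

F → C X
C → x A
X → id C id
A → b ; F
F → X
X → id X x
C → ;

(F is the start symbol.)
{ ';', 'x' }

FIRST sets of the non-terminals involved (from the grammar, by fixed-point iteration):
  FIRST(C) = { ';', 'x' }

To compute FIRST(C C x), process the symbols left to right:
Symbol C is a non-terminal. Add FIRST(C) \ {ε} = { ';', 'x' }
C is not nullable (ε ∉ FIRST(C)), so stop here.
FIRST(C C x) = { ';', 'x' }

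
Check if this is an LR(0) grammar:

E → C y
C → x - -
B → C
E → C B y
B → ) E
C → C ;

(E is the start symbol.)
A grammar is LR(0) if no state in the canonical LR(0) collection has:
  - both a shift item (dot before a terminal) and a complete item (shift-reduce conflict), or
  - two or more complete items (reduce-reduce conflict; the accept item [E' → E .] counts as a complete item here).

Augment with E' → E and build the canonical LR(0) collection (I0 = CLOSURE({[E' → . E]}), then GOTO on every symbol after a dot until no new states appear). It has 13 states:
  I0: { [C → . C ;], [C → . x - -], [E → . C B y], [E → . C y], [E' → . E] }  — shift
  I1: { [B → . ) E], [B → . C], [C → . C ;], [C → . x - -], [C → C . ;], [E → C . B y], [E → C . y] }  — shift
  I2: { [E' → E .] }  — accept
  I3: { [C → x . - -] }  — shift
  I4: { [C → x - . -] }  — shift
  I5: { [C → x - - .] }  — reduce
  I6: { [B → ) . E], [C → . C ;], [C → . x - -], [E → . C B y], [E → . C y] }  — shift
  I7: { [C → C ; .] }  — reduce
  I8: { [E → C B . y] }  — shift
  I9: { [B → C .], [C → C . ;] }  — shift, reduce
  I10: { [E → C y .] }  — reduce
  I11: { [E → C B y .] }  — reduce
  I12: { [B → ) E .] }  — reduce

Conflict in state I9:
  Shift-reduce conflict between [B → C .] and [C → C . ;]
So the grammar is NOT LR(0).

Answer: No. Shift-reduce conflict between [B → C .] and [C → C . ;]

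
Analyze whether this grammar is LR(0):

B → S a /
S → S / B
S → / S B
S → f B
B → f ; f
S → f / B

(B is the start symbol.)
Yes, the grammar is LR(0)

A grammar is LR(0) if no state in the canonical LR(0) collection has:
  - both a shift item (dot before a terminal) and a complete item (shift-reduce conflict), or
  - two or more complete items (reduce-reduce conflict; the accept item [B' → B .] counts as a complete item here).

Augment with B' → B and build the canonical LR(0) collection (I0 = CLOSURE({[B' → . B]}), then GOTO on every symbol after a dot until no new states appear). It has 19 states:
  I0: { [B → . S a /], [B → . f ; f], [B' → . B], [S → . / S B], [S → . S / B], [S → . f / B], [S → . f B] }  — shift
  I1: { [S → . / S B], [S → . S / B], [S → . f / B], [S → . f B], [S → / . S B] }  — shift
  I2: { [B' → B .] }  — accept
  I3: { [B → S . a /], [S → S . / B] }  — shift
  I4: { [B → . S a /], [B → . f ; f], [B → f . ; f], [S → . / S B], [S → . S / B], [S → . f / B], [S → . f B], [S → f . / B], [S → f . B] }  — shift
  I5: { [B → . S a /], [B → . f ; f], [S → . / S B], [S → . S / B], [S → . f / B], [S → . f B], [S → / . S B], [S → f / . B] }  — shift
  I6: { [B → f ; . f] }  — shift
  I7: { [S → f B .] }  — reduce
  I8: { [B → f ; f .] }  — reduce
  I9: { [S → f / B .] }  — reduce
  I10: { [B → . S a /], [B → . f ; f], [B → S . a /], [S → . / S B], [S → . S / B], [S → . f / B], [S → . f B], [S → / S . B], [S → S . / B] }  — shift
  I11: { [B → . S a /], [B → . f ; f], [S → . / S B], [S → . S / B], [S → . f / B], [S → . f B], [S → / . S B], [S → S / . B] }  — shift
  I12: { [S → / S B .] }  — reduce
  I13: { [B → S a . /] }  — shift
  I14: { [B → S a / .] }  — reduce
  I15: { [S → S / B .] }  — reduce
  I16: { [B → . S a /], [B → . f ; f], [S → . / S B], [S → . S / B], [S → . f / B], [S → . f B], [S → S / . B] }  — shift
  I17: { [B → . S a /], [B → . f ; f], [S → . / S B], [S → . S / B], [S → . f / B], [S → . f B], [S → / S . B], [S → S . / B] }  — shift
  I18: { [B → . S a /], [B → . f ; f], [S → . / S B], [S → . S / B], [S → . f / B], [S → . f B], [S → f . / B], [S → f . B] }  — shift

Every state is either a pure shift/goto state or contains exactly one complete item and nothing to shift — no conflicts. The grammar is LR(0).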